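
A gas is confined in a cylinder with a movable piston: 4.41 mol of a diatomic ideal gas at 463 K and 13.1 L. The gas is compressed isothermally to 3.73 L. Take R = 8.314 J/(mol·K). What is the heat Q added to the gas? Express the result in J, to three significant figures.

Q ≈ -21300 J

Isothermal ⇒ ΔU = 0, so Q = W = nRT ln(V₂/V₁).
Q = (4.41)(8.314)(463) ln(3.73/13.1) = 16976 × -1.256 = -21325 J.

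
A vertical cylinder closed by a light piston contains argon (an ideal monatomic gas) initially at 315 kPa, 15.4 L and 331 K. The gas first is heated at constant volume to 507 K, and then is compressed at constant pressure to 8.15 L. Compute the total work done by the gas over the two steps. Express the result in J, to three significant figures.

W_total ≈ -3500 J

Step 1 (isochoric): W = 0 (constant volume).
After step 1: P = 482.5 kPa (V unchanged).
Step 2 (isobaric): W = PΔV = (482.5 kPa)(8.15 − 15.4 L) = -3498 J.
W_total = 0 − 3498 = -3498 J.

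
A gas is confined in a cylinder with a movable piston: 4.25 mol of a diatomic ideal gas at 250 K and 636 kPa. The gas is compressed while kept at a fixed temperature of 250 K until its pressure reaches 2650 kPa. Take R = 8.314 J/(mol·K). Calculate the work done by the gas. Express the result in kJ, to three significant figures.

Isothermal process: W = nRT ln(V₂/V₁) = nRT ln(P₁/P₂).
W = (4.25)(8.314)(250) × ln(636/2650)
  = 8834 × ln(0.24) = 8834 × -1.427
W_by_gas = -12607 J.

W ≈ -12.6 kJ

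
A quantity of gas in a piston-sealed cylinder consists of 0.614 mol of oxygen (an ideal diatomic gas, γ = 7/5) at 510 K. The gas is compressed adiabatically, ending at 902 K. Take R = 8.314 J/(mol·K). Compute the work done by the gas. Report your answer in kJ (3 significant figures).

W ≈ -5.00 kJ

Adiabatic ⇒ Q = 0, so W_by = −ΔU = nCᵥ(T₁ − T₂).
Cᵥ = 5R/2 = 20.79 J/(mol·K).
W = (0.614)(20.79)(510 − 902) = -5003 J.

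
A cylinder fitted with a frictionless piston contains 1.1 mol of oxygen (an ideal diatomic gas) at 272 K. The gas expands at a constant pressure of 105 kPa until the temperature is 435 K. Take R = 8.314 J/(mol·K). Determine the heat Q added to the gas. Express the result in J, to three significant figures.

Isobaric: W = nRΔT = (1.1)(8.314)(163) = 1491 J.
ΔU = nCᵥΔT with Cᵥ = 5R/2: ΔU = (1.1)(20.79)(163) = 3727 J.
Q = ΔU + W = 3727 + 1491 = 5217 J.

Q ≈ 5220 J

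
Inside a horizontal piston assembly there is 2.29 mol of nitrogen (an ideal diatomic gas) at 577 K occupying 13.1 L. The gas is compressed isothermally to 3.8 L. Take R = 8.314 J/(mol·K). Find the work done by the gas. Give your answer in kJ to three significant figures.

Isothermal: W = nRT ln(V₂/V₁).
W = (2.29)(8.314)(577) × ln(3.8/13.1)
  = 10986 × -1.238
W_by_gas = -13596 J.

W ≈ -13.6 kJ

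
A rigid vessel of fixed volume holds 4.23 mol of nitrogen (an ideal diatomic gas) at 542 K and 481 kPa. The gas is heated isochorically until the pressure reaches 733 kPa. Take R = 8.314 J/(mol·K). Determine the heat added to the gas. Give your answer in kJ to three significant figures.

Constant volume ⇒ W = 0, so Q = ΔU = nCᵥΔT with Cᵥ = 5R/2 = 20.79 J/(mol·K).
At constant V, T₂/T₁ = P₂/P₁ ⇒ ΔT = T₁(P₂/P₁ − 1) = 542·(733/481 − 1) = 284 K.
ΔU = (4.23)(20.79)(284) = 24966 J.

Q ≈ 25.0 kJ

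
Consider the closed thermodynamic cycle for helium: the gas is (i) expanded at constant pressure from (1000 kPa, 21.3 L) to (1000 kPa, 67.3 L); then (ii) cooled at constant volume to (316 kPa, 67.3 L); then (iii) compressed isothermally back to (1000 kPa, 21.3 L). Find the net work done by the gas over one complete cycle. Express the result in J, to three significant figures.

W_net ≈ 21500 J

Leg (i): W = PΔV = (1000)(67.3 − 21.3) = 46000 J.
Leg (ii): W = 0.
Leg (iii): W = PᵢVᵢ ln(V_f/Vᵢ) = (21267) ln(21.3/67.3) = -24466 J.
W_net = 46000 − 24466 = 21534 J.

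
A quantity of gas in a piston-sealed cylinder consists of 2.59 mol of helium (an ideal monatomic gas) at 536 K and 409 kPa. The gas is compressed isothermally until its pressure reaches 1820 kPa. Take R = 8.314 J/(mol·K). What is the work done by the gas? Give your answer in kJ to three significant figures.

Isothermal process: W = nRT ln(V₂/V₁) = nRT ln(P₁/P₂).
W = (2.59)(8.314)(536) × ln(409/1820)
  = 11542 × ln(0.2247) = 11542 × -1.493
W_by_gas = -17231 J.

W ≈ -17.2 kJ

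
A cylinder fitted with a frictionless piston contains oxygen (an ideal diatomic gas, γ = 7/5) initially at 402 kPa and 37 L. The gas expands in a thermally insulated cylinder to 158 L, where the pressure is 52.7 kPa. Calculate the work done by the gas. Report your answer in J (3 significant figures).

W ≈ 16400 J

Adiabatic: W = (P₁V₁ − P₂V₂)/(γ − 1) with γ = 7/5.
P₁V₁ = 14874 J, P₂V₂ = 8327 J.
W = (14874 − 8327) / 0.4 = 16369 J.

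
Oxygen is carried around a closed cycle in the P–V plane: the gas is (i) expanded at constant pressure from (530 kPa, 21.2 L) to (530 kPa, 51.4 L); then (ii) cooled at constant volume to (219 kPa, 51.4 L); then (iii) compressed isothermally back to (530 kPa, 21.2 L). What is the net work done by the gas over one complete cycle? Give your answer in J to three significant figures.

Leg (i): W = PΔV = (530)(51.4 − 21.2) = 16006 J.
Leg (ii): W = 0.
Leg (iii): W = PᵢVᵢ ln(V_f/Vᵢ) = (11257) ln(21.2/51.4) = -9969 J.
W_net = 16006 − 9969 = 6037 J.

W_net ≈ 6040 J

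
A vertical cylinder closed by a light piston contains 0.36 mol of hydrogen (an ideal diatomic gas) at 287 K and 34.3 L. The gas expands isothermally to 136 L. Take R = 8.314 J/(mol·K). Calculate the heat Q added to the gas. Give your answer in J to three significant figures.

Isothermal ⇒ ΔU = 0, so Q = W = nRT ln(V₂/V₁).
Q = (0.36)(8.314)(287) ln(136/34.3) = 859 × 1.378 = 1183 J.

Q ≈ 1180 J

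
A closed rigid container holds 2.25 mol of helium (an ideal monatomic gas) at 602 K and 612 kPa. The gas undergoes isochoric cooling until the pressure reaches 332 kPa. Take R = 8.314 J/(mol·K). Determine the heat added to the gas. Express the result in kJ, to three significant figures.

Q ≈ -7.73 kJ

Constant volume ⇒ W = 0, so Q = ΔU = nCᵥΔT with Cᵥ = 3R/2 = 12.47 J/(mol·K).
At constant V, T₂/T₁ = P₂/P₁ ⇒ ΔT = T₁(P₂/P₁ − 1) = 602·(332/612 − 1) = -275.4 K.
ΔU = (2.25)(12.47)(-275.4) = -7728 J.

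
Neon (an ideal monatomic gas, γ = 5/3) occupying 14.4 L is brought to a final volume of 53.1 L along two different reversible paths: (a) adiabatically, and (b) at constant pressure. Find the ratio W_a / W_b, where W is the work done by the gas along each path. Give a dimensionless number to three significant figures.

W_a / W_b ≈ 0.324

Path (a) adiabatic: W = P₁V₁(1 − (V₁/V₂)^(γ−1))/(γ−1) → W_a/(P₁V₁) = 0.8716.
Path (b) isobaric: W = P₁(V₂ − V₁) → W_b/(P₁V₁) = 2.688.
W_a / W_b = 0.8716 / 2.688 = 0.3243.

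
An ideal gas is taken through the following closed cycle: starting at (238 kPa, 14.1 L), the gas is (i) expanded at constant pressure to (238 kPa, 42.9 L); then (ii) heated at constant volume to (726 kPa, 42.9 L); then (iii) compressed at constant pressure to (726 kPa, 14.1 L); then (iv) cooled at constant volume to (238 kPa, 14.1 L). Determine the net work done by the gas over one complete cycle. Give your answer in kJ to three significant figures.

W_net ≈ -14.1 kJ

Constant-volume legs do no work.
W(i) = (238)(42.9 − 14.1) = 6854 J; W(iii) = (726)(14.1 − 42.9) = -20909 J.
W_net = 6854 − 20909 = -14054 J (the counter-clockwise enclosed area).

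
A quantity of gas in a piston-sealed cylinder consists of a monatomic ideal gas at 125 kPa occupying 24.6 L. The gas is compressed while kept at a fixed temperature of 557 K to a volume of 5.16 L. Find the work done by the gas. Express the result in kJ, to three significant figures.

W ≈ -4.80 kJ

Isothermal: W = nRT ln(V₂/V₁) = P₁V₁ ln(V₂/V₁).
P₁V₁ = (125 kPa)(24.6 L) = 3075 J.
W = 3075 × ln(5.16/24.6) = 3075 × -1.562
W_by_gas = -4803 J.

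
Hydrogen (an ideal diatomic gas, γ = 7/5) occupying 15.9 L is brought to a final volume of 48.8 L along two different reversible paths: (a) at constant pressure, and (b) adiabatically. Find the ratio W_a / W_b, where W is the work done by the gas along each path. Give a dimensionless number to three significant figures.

W_a / W_b ≈ 2.29

Path (a) isobaric: W = P₁(V₂ − V₁) → W_a/(P₁V₁) = 2.069.
Path (b) adiabatic: W = P₁V₁(1 − (V₁/V₂)^(γ−1))/(γ−1) → W_b/(P₁V₁) = 0.9036.
W_a / W_b = 2.069 / 0.9036 = 2.29.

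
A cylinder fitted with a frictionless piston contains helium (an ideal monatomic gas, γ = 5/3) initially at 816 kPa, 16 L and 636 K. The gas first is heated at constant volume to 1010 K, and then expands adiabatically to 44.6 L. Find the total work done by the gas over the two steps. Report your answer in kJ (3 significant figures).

Step 1 (isochoric): W = 0 (constant volume).
After step 1: P = 1296 kPa (V unchanged).
Step 2 (adiabatic): W = (P₁V₁ − P₂V₂)/(γ−1) = (20734 − 10468)/0.667 = 15398 J.
W_total = 0 + 15398 = 15398 J.

W_total ≈ 15.4 kJ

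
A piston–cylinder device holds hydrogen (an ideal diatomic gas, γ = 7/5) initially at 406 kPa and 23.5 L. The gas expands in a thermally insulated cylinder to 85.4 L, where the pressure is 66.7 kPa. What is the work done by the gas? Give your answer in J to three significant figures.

Adiabatic: W = (P₁V₁ − P₂V₂)/(γ − 1) with γ = 7/5.
P₁V₁ = 9541 J, P₂V₂ = 5696 J.
W = (9541 − 5696) / 0.4 = 9612 J.

W ≈ 9610 J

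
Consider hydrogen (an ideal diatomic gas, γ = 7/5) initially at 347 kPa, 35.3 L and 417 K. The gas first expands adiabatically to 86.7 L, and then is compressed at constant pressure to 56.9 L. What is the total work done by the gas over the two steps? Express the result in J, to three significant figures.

W_total ≈ 6310 J

Step 1 (adiabatic): W = (P₁V₁ − P₂V₂)/(γ−1) = (12249 − 8551)/0.4 = 9246 J.
After step 1: P = 98.63 kPa, V = 86.7 L, T = 291.1 K.
Step 2 (isobaric): W = PΔV = (98.63 kPa)(56.9 − 86.7 L) = -2939 J.
W_total = 9246 − 2939 = 6307 J.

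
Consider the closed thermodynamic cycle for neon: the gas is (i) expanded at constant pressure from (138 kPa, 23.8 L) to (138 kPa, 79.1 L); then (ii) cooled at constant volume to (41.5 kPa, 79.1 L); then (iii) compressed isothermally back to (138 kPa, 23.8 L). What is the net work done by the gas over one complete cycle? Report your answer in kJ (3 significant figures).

W_net ≈ 3.69 kJ

Leg (i): W = PΔV = (138)(79.1 − 23.8) = 7631 J.
Leg (ii): W = 0.
Leg (iii): W = PᵢVᵢ ln(V_f/Vᵢ) = (3283) ln(23.8/79.1) = -3943 J.
W_net = 7631 − 3943 = 3689 J.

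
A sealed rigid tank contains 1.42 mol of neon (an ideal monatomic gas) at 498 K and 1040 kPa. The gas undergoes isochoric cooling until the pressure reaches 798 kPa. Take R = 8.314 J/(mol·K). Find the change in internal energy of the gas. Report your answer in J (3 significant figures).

ΔU ≈ -2050 J

Constant volume ⇒ W = 0, so Q = ΔU = nCᵥΔT with Cᵥ = 3R/2 = 12.47 J/(mol·K).
At constant V, T₂/T₁ = P₂/P₁ ⇒ ΔT = T₁(P₂/P₁ − 1) = 498·(798/1040 − 1) = -115.9 K.
ΔU = (1.42)(12.47)(-115.9) = -2052 J.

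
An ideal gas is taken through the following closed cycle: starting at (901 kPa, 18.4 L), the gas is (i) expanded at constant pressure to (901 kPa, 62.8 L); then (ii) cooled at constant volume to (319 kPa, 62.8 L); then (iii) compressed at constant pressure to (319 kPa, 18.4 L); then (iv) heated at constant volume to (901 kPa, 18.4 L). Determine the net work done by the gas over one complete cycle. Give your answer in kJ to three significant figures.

Constant-volume legs do no work.
W(i) = (901)(62.8 − 18.4) = 40004 J; W(iii) = (319)(18.4 − 62.8) = -14164 J.
W_net = 40004 − 14164 = 25841 J (the clockwise enclosed area).

W_net ≈ 25.8 kJ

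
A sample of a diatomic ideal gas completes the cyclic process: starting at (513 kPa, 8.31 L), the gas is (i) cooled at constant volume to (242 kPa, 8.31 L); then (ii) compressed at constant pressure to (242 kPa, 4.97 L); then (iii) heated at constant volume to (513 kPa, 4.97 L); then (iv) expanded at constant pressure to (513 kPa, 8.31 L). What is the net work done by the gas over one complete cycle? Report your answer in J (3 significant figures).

Constant-volume legs do no work.
W(ii) = (242)(4.97 − 8.31) = -808.3 J; W(iv) = (513)(8.31 − 4.97) = 1713 J.
W_net = -808.3 + 1713 = 905.1 J (the clockwise enclosed area).

W_net ≈ 905 J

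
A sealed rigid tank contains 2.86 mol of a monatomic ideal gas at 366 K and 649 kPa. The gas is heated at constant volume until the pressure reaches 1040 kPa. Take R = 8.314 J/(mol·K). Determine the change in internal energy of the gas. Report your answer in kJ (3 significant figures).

Constant volume ⇒ W = 0, so Q = ΔU = nCᵥΔT with Cᵥ = 3R/2 = 12.47 J/(mol·K).
At constant V, T₂/T₁ = P₂/P₁ ⇒ ΔT = T₁(P₂/P₁ − 1) = 366·(1040/649 − 1) = 220.5 K.
ΔU = (2.86)(12.47)(220.5) = 7865 J.

ΔU ≈ 7.86 kJ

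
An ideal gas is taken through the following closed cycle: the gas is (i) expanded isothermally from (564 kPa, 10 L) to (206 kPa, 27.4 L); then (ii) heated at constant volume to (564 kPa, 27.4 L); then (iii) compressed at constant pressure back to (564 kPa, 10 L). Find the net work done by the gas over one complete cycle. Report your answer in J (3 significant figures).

Leg (i): W = PᵢVᵢ ln(V_f/Vᵢ) = (5640) ln(27.4/10) = 5685 J.
Leg (ii): W = 0.
Leg (iii): W = PΔV = (564)(10 − 27.4) = -9814 J.
W_net = 5685 − 9814 = -4129 J.

W_net ≈ -4130 J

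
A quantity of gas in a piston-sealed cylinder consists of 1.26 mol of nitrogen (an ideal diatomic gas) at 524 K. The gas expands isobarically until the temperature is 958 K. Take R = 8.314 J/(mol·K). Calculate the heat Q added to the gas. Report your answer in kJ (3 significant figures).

Isobaric: W = nRΔT = (1.26)(8.314)(434) = 4546 J.
ΔU = nCᵥΔT with Cᵥ = 5R/2: ΔU = (1.26)(20.79)(434) = 11366 J.
Q = ΔU + W = 11366 + 4546 = 15912 J.

Q ≈ 15.9 kJ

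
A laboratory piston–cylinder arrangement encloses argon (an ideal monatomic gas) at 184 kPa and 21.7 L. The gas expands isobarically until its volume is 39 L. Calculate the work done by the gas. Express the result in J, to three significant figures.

Isobaric: W = P ΔV.
W = (184 kPa)(39 − 21.7 L) = (184)(17.3) = 3183 J.

W ≈ 3180 J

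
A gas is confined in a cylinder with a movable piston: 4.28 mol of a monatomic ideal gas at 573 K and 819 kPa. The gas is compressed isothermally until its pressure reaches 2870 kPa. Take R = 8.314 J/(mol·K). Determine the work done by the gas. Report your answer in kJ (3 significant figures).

W ≈ -25.6 kJ

Isothermal process: W = nRT ln(V₂/V₁) = nRT ln(P₁/P₂).
W = (4.28)(8.314)(573) × ln(819/2870)
  = 20390 × ln(0.2854) = 20390 × -1.254
W_by_gas = -25568 J.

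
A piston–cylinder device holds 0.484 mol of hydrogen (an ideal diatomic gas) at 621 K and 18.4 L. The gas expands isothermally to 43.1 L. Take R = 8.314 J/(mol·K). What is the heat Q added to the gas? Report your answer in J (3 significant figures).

Q ≈ 2130 J

Isothermal ⇒ ΔU = 0, so Q = W = nRT ln(V₂/V₁).
Q = (0.484)(8.314)(621) ln(43.1/18.4) = 2499 × 0.8512 = 2127 J.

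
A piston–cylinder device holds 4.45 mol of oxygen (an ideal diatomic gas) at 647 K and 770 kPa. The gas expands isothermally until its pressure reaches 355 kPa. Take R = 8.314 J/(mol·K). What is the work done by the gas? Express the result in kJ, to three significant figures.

W ≈ 18.5 kJ

Isothermal process: W = nRT ln(V₂/V₁) = nRT ln(P₁/P₂).
W = (4.45)(8.314)(647) × ln(770/355)
  = 23937 × ln(2.169) = 23937 × 0.7743
W_by_gas = 18534 J.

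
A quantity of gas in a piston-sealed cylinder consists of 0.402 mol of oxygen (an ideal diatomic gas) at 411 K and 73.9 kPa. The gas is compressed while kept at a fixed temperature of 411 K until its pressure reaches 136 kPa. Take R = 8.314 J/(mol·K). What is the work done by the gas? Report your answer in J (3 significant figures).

Isothermal process: W = nRT ln(V₂/V₁) = nRT ln(P₁/P₂).
W = (0.402)(8.314)(411) × ln(73.9/136)
  = 1374 × ln(0.5434) = 1374 × -0.6099
W_by_gas = -837.9 J.

W ≈ -838 J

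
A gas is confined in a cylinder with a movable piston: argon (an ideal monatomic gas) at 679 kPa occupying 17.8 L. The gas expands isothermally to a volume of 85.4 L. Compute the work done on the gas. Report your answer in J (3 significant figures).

W ≈ -19000 J

Isothermal: W = nRT ln(V₂/V₁) = P₁V₁ ln(V₂/V₁).
P₁V₁ = (679 kPa)(17.8 L) = 12086 J.
W = 12086 × ln(85.4/17.8) = 12086 × 1.568
W_by_gas = 18953 J; work on gas = −W_by = -18953 J.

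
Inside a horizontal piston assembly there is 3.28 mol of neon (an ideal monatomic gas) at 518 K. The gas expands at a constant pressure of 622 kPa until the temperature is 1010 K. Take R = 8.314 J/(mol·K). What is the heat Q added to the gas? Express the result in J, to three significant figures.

Q ≈ 33500 J

Isobaric: W = nRΔT = (3.28)(8.314)(492) = 13417 J.
ΔU = nCᵥΔT with Cᵥ = 3R/2: ΔU = (3.28)(12.47)(492) = 20125 J.
Q = ΔU + W = 20125 + 13417 = 33542 J.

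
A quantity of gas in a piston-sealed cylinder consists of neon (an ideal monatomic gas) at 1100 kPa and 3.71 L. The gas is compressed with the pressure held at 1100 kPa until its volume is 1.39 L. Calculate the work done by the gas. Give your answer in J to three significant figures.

W ≈ -2550 J

Isobaric: W = P ΔV.
W = (1100 kPa)(1.39 − 3.71 L) = (1100)(-2.32) = -2552 J.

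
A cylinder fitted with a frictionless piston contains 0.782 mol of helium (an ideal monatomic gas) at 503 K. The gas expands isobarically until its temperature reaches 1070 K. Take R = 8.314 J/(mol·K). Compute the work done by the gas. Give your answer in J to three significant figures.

W ≈ 3690 J

Isobaric: W = P ΔV = nR ΔT.
W = (0.782)(8.314)(1070 − 503) = 3686 J.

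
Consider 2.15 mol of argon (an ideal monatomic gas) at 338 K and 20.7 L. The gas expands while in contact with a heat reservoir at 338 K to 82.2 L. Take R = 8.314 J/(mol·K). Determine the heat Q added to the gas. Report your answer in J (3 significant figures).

Q ≈ 8330 J

Isothermal ⇒ ΔU = 0, so Q = W = nRT ln(V₂/V₁).
Q = (2.15)(8.314)(338) ln(82.2/20.7) = 6042 × 1.379 = 8332 J.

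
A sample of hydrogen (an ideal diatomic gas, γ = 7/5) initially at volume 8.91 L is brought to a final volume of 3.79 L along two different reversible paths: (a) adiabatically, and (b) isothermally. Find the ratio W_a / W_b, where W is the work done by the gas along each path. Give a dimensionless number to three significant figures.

W_a / W_b ≈ 1.19

Path (a) adiabatic: W = P₁V₁(1 − (V₁/V₂)^(γ−1))/(γ−1) → W_a/(P₁V₁) = -1.019.
Path (b) isothermal: W = P₁V₁ ln(V₂/V₁) → W_b/(P₁V₁) = -0.8548.
W_a / W_b = -1.019 / -0.8548 = 1.192.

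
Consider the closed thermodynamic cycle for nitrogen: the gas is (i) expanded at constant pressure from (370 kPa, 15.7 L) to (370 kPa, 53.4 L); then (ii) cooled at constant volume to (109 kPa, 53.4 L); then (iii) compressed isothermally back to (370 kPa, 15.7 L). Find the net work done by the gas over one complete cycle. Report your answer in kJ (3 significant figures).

Leg (i): W = PΔV = (370)(53.4 − 15.7) = 13949 J.
Leg (ii): W = 0.
Leg (iii): W = PᵢVᵢ ln(V_f/Vᵢ) = (5821) ln(15.7/53.4) = -7125 J.
W_net = 13949 − 7125 = 6824 J.

W_net ≈ 6.82 kJ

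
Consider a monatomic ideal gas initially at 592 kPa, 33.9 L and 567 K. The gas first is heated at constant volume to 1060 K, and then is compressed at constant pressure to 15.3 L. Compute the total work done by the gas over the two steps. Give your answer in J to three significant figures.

Step 1 (isochoric): W = 0 (constant volume).
After step 1: P = 1107 kPa (V unchanged).
Step 2 (isobaric): W = PΔV = (1107 kPa)(15.3 − 33.9 L) = -20585 J.
W_total = 0 − 20585 = -20585 J.

W_total ≈ -20600 J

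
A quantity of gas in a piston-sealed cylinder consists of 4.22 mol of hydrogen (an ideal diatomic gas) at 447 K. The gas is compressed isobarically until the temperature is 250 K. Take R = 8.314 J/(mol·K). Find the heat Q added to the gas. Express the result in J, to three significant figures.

Isobaric: W = nRΔT = (4.22)(8.314)(-197) = -6912 J.
ΔU = nCᵥΔT with Cᵥ = 5R/2: ΔU = (4.22)(20.79)(-197) = -17279 J.
Q = ΔU + W = -17279 − 6912 = -24191 J.

Q ≈ -24200 J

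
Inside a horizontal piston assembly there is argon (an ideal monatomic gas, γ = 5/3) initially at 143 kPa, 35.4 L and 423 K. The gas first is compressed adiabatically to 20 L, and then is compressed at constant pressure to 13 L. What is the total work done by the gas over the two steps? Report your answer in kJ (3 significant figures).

Step 1 (adiabatic): W = (P₁V₁ − P₂V₂)/(γ−1) = (5062 − 7407)/0.667 = -3518 J.
After step 1: P = 370.4 kPa, V = 20 L, T = 619 K.
Step 2 (isobaric): W = PΔV = (370.4 kPa)(13 − 20 L) = -2593 J.
W_total = -3518 − 2593 = -6110 J.

W_total ≈ -6.11 kJ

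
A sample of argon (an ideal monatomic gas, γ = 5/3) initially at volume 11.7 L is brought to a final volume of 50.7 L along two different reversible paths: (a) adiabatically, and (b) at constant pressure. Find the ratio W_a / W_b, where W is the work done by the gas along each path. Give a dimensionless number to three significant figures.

W_a / W_b ≈ 0.281

Path (a) adiabatic: W = P₁V₁(1 − (V₁/V₂)^(γ−1))/(γ−1) → W_a/(P₁V₁) = 0.9357.
Path (b) isobaric: W = P₁(V₂ − V₁) → W_b/(P₁V₁) = 3.333.
W_a / W_b = 0.9357 / 3.333 = 0.2807.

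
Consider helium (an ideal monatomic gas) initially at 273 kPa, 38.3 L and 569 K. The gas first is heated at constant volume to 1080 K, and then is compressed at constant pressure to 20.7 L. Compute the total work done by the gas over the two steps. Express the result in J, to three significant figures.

W_total ≈ -9120 J

Step 1 (isochoric): W = 0 (constant volume).
After step 1: P = 518.2 kPa (V unchanged).
Step 2 (isobaric): W = PΔV = (518.2 kPa)(20.7 − 38.3 L) = -9120 J.
W_total = 0 − 9120 = -9120 J.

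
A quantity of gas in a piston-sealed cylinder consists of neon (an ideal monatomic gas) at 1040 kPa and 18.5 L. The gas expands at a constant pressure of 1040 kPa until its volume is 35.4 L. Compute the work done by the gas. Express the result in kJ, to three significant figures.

Isobaric: W = P ΔV.
W = (1040 kPa)(35.4 − 18.5 L) = (1040)(16.9) = 17576 J.

W ≈ 17.6 kJ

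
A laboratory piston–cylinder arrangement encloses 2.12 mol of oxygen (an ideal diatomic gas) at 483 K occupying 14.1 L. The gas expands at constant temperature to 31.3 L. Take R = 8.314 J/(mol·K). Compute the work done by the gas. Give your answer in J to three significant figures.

W ≈ 6790 J

Isothermal: W = nRT ln(V₂/V₁).
W = (2.12)(8.314)(483) × ln(31.3/14.1)
  = 8513 × 0.7974
W_by_gas = 6789 J.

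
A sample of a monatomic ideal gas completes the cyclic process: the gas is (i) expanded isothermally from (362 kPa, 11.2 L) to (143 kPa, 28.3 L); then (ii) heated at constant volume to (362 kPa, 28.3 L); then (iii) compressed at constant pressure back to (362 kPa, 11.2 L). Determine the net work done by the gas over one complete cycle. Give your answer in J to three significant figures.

W_net ≈ -2430 J

Leg (i): W = PᵢVᵢ ln(V_f/Vᵢ) = (4054) ln(28.3/11.2) = 3758 J.
Leg (ii): W = 0.
Leg (iii): W = PΔV = (362)(11.2 − 28.3) = -6190 J.
W_net = 3758 − 6190 = -2432 J.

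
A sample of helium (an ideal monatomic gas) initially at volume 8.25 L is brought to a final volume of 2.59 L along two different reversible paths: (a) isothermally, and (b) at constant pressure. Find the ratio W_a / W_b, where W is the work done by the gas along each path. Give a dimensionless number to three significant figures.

Path (a) isothermal: W = P₁V₁ ln(V₂/V₁) → W_a/(P₁V₁) = -1.159.
Path (b) isobaric: W = P₁(V₂ − V₁) → W_b/(P₁V₁) = -0.6861.
W_a / W_b = -1.159 / -0.6861 = 1.689.

W_a / W_b ≈ 1.69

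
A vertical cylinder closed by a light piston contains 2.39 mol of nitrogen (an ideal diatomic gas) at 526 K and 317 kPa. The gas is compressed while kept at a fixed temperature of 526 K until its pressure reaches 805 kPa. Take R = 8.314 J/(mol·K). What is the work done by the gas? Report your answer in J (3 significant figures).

Isothermal process: W = nRT ln(V₂/V₁) = nRT ln(P₁/P₂).
W = (2.39)(8.314)(526) × ln(317/805)
  = 10452 × ln(0.3938) = 10452 × -0.9319
W_by_gas = -9741 J.

W ≈ -9740 J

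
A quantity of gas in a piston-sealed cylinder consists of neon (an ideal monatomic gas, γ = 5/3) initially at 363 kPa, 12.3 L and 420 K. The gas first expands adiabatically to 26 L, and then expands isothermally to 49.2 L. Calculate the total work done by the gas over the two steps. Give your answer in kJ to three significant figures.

Step 1 (adiabatic): W = (P₁V₁ − P₂V₂)/(γ−1) = (4465 − 2711)/0.667 = 2631 J.
After step 1: P = 104.3 kPa, V = 26 L, T = 255 K.
Step 2 (isothermal): W = P₁V₁ ln(V₂/V₁) = (2711) ln(49.2/26) = 1729 J.
W_total = 2631 + 1729 = 4360 J.

W_total ≈ 4.36 kJ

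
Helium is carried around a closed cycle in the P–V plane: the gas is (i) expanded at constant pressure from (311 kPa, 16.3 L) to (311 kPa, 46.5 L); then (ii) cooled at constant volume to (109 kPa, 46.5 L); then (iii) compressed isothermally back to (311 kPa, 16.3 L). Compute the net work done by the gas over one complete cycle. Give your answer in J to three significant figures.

W_net ≈ 4080 J

Leg (i): W = PΔV = (311)(46.5 − 16.3) = 9392 J.
Leg (ii): W = 0.
Leg (iii): W = PᵢVᵢ ln(V_f/Vᵢ) = (5068) ln(16.3/46.5) = -5313 J.
W_net = 9392 − 5313 = 4079 J.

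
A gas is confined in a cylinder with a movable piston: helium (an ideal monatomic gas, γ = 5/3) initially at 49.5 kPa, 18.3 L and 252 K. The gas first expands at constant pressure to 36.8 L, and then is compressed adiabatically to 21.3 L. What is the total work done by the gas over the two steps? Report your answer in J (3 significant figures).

Step 1 (isobaric): W = PΔV = (49.5 kPa)(36.8 − 18.3 L) = 915.7 J.
After step 1: P = 49.5 kPa, V = 36.8 L, T = 506.8 K.
Step 2 (adiabatic): W = (P₁V₁ − P₂V₂)/(γ−1) = (1822 − 2623)/0.667 = -1202 J.
W_total = 915.7 − 1202 = -286 J.

W_total ≈ -286 J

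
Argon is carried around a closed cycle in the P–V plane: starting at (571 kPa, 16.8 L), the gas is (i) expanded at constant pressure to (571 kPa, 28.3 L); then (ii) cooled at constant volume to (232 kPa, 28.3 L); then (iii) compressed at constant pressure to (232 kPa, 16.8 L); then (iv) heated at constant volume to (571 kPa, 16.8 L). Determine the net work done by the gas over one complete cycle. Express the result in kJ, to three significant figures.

W_net ≈ 3.90 kJ

Constant-volume legs do no work.
W(i) = (571)(28.3 − 16.8) = 6566 J; W(iii) = (232)(16.8 − 28.3) = -2668 J.
W_net = 6566 − 2668 = 3898 J (the clockwise enclosed area).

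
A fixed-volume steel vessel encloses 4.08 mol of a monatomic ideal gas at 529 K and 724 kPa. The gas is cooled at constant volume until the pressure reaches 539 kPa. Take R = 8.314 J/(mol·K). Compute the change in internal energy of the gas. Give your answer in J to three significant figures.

ΔU ≈ -6880 J

Constant volume ⇒ W = 0, so Q = ΔU = nCᵥΔT with Cᵥ = 3R/2 = 12.47 J/(mol·K).
At constant V, T₂/T₁ = P₂/P₁ ⇒ ΔT = T₁(P₂/P₁ − 1) = 529·(539/724 − 1) = -135.2 K.
ΔU = (4.08)(12.47)(-135.2) = -6878 J.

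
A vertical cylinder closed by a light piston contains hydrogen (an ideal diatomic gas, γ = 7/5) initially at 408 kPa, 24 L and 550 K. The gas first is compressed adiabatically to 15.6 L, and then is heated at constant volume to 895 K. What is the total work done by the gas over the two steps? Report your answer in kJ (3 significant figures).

Step 1 (adiabatic): W = (P₁V₁ − P₂V₂)/(γ−1) = (9792 − 11633)/0.4 = -4603 J.
Step 2 (isochoric): W = 0 (constant volume).
W_total = -4603 + 0 = -4603 J.

W_total ≈ -4.60 kJ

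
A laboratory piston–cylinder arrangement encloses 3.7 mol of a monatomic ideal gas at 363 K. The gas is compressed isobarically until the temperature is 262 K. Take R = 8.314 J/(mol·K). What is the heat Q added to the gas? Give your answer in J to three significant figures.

Isobaric: W = nRΔT = (3.7)(8.314)(-101) = -3107 J.
ΔU = nCᵥΔT with Cᵥ = 3R/2: ΔU = (3.7)(12.47)(-101) = -4660 J.
Q = ΔU + W = -4660 − 3107 = -7767 J.

Q ≈ -7770 J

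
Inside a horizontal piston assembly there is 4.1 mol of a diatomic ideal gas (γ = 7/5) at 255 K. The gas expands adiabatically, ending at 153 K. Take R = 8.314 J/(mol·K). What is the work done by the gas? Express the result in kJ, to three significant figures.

Adiabatic ⇒ Q = 0, so W_by = −ΔU = nCᵥ(T₁ − T₂).
Cᵥ = 5R/2 = 20.79 J/(mol·K).
W = (4.1)(20.79)(255 − 153) = 8692 J.

W ≈ 8.69 kJ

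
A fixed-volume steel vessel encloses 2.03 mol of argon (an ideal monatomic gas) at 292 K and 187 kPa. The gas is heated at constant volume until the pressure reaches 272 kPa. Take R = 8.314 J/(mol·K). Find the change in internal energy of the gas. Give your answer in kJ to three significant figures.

ΔU ≈ 3.36 kJ

Constant volume ⇒ W = 0, so Q = ΔU = nCᵥΔT with Cᵥ = 3R/2 = 12.47 J/(mol·K).
At constant V, T₂/T₁ = P₂/P₁ ⇒ ΔT = T₁(P₂/P₁ − 1) = 292·(272/187 − 1) = 132.7 K.
ΔU = (2.03)(12.47)(132.7) = 3360 J.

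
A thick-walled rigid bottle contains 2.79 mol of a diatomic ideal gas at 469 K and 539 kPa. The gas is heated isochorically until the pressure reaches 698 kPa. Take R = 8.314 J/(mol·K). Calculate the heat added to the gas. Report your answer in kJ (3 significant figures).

Q ≈ 8.02 kJ

Constant volume ⇒ W = 0, so Q = ΔU = nCᵥΔT with Cᵥ = 5R/2 = 20.79 J/(mol·K).
At constant V, T₂/T₁ = P₂/P₁ ⇒ ΔT = T₁(P₂/P₁ − 1) = 469·(698/539 − 1) = 138.4 K.
ΔU = (2.79)(20.79)(138.4) = 8023 J.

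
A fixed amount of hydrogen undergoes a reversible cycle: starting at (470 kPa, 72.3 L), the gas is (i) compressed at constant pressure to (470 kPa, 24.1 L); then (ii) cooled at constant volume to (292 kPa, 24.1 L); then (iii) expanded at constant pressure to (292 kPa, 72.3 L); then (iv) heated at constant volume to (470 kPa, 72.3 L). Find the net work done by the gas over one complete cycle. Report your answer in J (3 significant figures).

W_net ≈ -8580 J

Constant-volume legs do no work.
W(i) = (470)(24.1 − 72.3) = -22654 J; W(iii) = (292)(72.3 − 24.1) = 14074 J.
W_net = -22654 + 14074 = -8580 J (the counter-clockwise enclosed area).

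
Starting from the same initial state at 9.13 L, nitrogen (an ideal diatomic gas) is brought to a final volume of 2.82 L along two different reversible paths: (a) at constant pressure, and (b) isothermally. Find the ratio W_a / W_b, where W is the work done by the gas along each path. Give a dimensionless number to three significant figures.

W_a / W_b ≈ 0.588

Path (a) isobaric: W = P₁(V₂ − V₁) → W_a/(P₁V₁) = -0.6911.
Path (b) isothermal: W = P₁V₁ ln(V₂/V₁) → W_b/(P₁V₁) = -1.175.
W_a / W_b = -0.6911 / -1.175 = 0.5883.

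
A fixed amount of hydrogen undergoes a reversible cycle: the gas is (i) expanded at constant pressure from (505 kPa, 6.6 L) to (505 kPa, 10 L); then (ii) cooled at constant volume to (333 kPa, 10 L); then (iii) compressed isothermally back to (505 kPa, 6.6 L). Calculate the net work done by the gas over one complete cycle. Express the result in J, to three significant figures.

W_net ≈ 333 J

Leg (i): W = PΔV = (505)(10 − 6.6) = 1717 J.
Leg (ii): W = 0.
Leg (iii): W = PᵢVᵢ ln(V_f/Vᵢ) = (3330) ln(6.6/10) = -1384 J.
W_net = 1717 − 1384 = 333.3 J.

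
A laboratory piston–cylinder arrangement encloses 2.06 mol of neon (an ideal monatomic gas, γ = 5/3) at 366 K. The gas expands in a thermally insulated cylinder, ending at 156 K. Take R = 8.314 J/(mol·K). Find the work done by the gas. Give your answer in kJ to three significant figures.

W ≈ 5.39 kJ

Adiabatic ⇒ Q = 0, so W_by = −ΔU = nCᵥ(T₁ − T₂).
Cᵥ = 3R/2 = 12.47 J/(mol·K).
W = (2.06)(12.47)(366 − 156) = 5395 J.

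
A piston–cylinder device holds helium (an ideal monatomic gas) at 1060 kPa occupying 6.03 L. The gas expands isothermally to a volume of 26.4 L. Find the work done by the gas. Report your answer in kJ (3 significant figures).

Isothermal: W = nRT ln(V₂/V₁) = P₁V₁ ln(V₂/V₁).
P₁V₁ = (1060 kPa)(6.03 L) = 6392 J.
W = 6392 × ln(26.4/6.03) = 6392 × 1.477
W_by_gas = 9438 J.

W ≈ 9.44 kJ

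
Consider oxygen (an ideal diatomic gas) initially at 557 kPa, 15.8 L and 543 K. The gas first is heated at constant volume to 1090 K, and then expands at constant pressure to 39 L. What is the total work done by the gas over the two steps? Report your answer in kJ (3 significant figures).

W_total ≈ 25.9 kJ

Step 1 (isochoric): W = 0 (constant volume).
After step 1: P = 1118 kPa (V unchanged).
Step 2 (isobaric): W = PΔV = (1118 kPa)(39 − 15.8 L) = 25940 J.
W_total = 0 + 25940 = 25940 J.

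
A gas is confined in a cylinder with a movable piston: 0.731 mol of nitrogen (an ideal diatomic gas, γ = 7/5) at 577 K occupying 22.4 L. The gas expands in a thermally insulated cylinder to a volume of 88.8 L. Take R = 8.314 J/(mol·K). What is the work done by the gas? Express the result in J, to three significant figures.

W ≈ 3710 J

Adiabatic: TV^(γ−1) = const with γ = 7/5.
T₂ = T₁ (V₁/V₂)^(γ−1) = 577 × (22.4/88.8)^0.4 = 577 × 0.5764 = 332.6 K.
W_by = nCᵥ(T₁ − T₂) = (0.731)(20.79)(577 − 332.6) = 3714 J.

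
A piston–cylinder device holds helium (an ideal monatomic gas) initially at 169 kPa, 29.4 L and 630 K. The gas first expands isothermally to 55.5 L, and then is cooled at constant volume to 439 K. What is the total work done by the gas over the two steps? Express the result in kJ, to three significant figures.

W_total ≈ 3.16 kJ

Step 1 (isothermal): W = P₁V₁ ln(V₂/V₁) = (4969) ln(55.5/29.4) = 3157 J.
Step 2 (isochoric): W = 0 (constant volume).
W_total = 3157 + 0 = 3157 J.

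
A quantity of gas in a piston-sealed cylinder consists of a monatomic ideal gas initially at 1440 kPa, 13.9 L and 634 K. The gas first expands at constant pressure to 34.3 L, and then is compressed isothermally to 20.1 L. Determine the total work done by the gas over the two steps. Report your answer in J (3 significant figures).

W_total ≈ 2980 J

Step 1 (isobaric): W = PΔV = (1440 kPa)(34.3 − 13.9 L) = 29376 J.
After step 1: P = 1440 kPa, V = 34.3 L, T = 1564 K.
Step 2 (isothermal): W = P₁V₁ ln(V₂/V₁) = (49392) ln(20.1/34.3) = -26396 J.
W_total = 29376 − 26396 = 2980 J.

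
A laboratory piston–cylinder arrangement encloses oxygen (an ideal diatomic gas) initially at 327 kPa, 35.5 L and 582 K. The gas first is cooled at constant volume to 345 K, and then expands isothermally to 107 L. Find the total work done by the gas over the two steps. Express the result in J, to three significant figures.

W_total ≈ 7590 J

Step 1 (isochoric): W = 0 (constant volume).
After step 1: P = 193.8 kPa (V unchanged).
Step 2 (isothermal): W = P₁V₁ ln(V₂/V₁) = (6881) ln(107/35.5) = 7592 J.
W_total = 0 + 7592 = 7592 J.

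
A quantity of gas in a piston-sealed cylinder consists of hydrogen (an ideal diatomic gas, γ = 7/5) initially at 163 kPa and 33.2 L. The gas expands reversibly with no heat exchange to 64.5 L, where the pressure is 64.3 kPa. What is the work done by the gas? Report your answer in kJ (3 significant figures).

Adiabatic: W = (P₁V₁ − P₂V₂)/(γ − 1) with γ = 7/5.
P₁V₁ = 5412 J, P₂V₂ = 4147 J.
W = (5412 − 4147) / 0.4 = 3161 J.

W ≈ 3.16 kJ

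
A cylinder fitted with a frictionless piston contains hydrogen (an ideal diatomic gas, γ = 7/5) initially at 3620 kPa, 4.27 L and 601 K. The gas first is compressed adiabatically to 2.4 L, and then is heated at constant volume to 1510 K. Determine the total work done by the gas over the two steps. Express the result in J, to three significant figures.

W_total ≈ -10000 J

Step 1 (adiabatic): W = (P₁V₁ − P₂V₂)/(γ−1) = (15457 − 19464)/0.4 = -10015 J.
Step 2 (isochoric): W = 0 (constant volume).
W_total = -10015 + 0 = -10015 J.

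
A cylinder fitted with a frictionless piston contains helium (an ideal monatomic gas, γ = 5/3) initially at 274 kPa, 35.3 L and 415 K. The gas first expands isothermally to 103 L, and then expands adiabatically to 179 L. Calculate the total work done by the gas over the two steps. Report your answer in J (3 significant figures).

Step 1 (isothermal): W = P₁V₁ ln(V₂/V₁) = (9672) ln(103/35.3) = 10357 J.
After step 1: P = 93.9 kPa, V = 103 L, T = 415 K.
Step 2 (adiabatic): W = (P₁V₁ − P₂V₂)/(γ−1) = (9672 − 6691)/0.667 = 4471 J.
W_total = 10357 + 4471 = 14829 J.

W_total ≈ 14800 J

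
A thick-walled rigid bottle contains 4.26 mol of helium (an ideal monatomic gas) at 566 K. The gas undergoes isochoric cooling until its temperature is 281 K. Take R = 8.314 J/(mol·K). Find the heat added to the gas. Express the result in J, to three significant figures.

Constant volume ⇒ W = 0, so Q = ΔU = nCᵥΔT with Cᵥ = 3R/2 = 12.47 J/(mol·K).
ΔU = (4.26)(12.47)(281 − 566) = -15141 J.

Q ≈ -15100 J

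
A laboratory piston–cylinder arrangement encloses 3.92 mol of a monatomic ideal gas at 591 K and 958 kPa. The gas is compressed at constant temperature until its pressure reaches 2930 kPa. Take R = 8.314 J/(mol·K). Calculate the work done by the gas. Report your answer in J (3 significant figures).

W ≈ -21500 J

Isothermal process: W = nRT ln(V₂/V₁) = nRT ln(P₁/P₂).
W = (3.92)(8.314)(591) × ln(958/2930)
  = 19261 × ln(0.327) = 19261 × -1.118
W_by_gas = -21532 J.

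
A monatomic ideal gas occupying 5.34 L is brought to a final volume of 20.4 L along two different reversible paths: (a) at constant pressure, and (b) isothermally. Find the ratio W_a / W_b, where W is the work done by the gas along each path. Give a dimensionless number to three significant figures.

Path (a) isobaric: W = P₁(V₂ − V₁) → W_a/(P₁V₁) = 2.82.
Path (b) isothermal: W = P₁V₁ ln(V₂/V₁) → W_b/(P₁V₁) = 1.34.
W_a / W_b = 2.82 / 1.34 = 2.104.

W_a / W_b ≈ 2.10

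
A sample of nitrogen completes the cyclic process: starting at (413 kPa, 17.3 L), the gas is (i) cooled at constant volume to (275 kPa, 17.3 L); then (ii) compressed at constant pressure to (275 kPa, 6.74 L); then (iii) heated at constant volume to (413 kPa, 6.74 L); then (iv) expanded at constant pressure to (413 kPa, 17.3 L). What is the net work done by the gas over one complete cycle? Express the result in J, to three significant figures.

Constant-volume legs do no work.
W(ii) = (275)(6.74 − 17.3) = -2904 J; W(iv) = (413)(17.3 − 6.74) = 4361 J.
W_net = -2904 + 4361 = 1457 J (the clockwise enclosed area).

W_net ≈ 1460 J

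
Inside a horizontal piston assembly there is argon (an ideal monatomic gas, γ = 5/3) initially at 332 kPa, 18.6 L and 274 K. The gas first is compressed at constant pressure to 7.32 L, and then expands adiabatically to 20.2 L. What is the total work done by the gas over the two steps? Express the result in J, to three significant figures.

Step 1 (isobaric): W = PΔV = (332 kPa)(7.32 − 18.6 L) = -3745 J.
After step 1: P = 332 kPa, V = 7.32 L, T = 107.8 K.
Step 2 (adiabatic): W = (P₁V₁ − P₂V₂)/(γ−1) = (2430 − 1235)/0.667 = 1792 J.
W_total = -3745 + 1792 = -1952 J.

W_total ≈ -1950 J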